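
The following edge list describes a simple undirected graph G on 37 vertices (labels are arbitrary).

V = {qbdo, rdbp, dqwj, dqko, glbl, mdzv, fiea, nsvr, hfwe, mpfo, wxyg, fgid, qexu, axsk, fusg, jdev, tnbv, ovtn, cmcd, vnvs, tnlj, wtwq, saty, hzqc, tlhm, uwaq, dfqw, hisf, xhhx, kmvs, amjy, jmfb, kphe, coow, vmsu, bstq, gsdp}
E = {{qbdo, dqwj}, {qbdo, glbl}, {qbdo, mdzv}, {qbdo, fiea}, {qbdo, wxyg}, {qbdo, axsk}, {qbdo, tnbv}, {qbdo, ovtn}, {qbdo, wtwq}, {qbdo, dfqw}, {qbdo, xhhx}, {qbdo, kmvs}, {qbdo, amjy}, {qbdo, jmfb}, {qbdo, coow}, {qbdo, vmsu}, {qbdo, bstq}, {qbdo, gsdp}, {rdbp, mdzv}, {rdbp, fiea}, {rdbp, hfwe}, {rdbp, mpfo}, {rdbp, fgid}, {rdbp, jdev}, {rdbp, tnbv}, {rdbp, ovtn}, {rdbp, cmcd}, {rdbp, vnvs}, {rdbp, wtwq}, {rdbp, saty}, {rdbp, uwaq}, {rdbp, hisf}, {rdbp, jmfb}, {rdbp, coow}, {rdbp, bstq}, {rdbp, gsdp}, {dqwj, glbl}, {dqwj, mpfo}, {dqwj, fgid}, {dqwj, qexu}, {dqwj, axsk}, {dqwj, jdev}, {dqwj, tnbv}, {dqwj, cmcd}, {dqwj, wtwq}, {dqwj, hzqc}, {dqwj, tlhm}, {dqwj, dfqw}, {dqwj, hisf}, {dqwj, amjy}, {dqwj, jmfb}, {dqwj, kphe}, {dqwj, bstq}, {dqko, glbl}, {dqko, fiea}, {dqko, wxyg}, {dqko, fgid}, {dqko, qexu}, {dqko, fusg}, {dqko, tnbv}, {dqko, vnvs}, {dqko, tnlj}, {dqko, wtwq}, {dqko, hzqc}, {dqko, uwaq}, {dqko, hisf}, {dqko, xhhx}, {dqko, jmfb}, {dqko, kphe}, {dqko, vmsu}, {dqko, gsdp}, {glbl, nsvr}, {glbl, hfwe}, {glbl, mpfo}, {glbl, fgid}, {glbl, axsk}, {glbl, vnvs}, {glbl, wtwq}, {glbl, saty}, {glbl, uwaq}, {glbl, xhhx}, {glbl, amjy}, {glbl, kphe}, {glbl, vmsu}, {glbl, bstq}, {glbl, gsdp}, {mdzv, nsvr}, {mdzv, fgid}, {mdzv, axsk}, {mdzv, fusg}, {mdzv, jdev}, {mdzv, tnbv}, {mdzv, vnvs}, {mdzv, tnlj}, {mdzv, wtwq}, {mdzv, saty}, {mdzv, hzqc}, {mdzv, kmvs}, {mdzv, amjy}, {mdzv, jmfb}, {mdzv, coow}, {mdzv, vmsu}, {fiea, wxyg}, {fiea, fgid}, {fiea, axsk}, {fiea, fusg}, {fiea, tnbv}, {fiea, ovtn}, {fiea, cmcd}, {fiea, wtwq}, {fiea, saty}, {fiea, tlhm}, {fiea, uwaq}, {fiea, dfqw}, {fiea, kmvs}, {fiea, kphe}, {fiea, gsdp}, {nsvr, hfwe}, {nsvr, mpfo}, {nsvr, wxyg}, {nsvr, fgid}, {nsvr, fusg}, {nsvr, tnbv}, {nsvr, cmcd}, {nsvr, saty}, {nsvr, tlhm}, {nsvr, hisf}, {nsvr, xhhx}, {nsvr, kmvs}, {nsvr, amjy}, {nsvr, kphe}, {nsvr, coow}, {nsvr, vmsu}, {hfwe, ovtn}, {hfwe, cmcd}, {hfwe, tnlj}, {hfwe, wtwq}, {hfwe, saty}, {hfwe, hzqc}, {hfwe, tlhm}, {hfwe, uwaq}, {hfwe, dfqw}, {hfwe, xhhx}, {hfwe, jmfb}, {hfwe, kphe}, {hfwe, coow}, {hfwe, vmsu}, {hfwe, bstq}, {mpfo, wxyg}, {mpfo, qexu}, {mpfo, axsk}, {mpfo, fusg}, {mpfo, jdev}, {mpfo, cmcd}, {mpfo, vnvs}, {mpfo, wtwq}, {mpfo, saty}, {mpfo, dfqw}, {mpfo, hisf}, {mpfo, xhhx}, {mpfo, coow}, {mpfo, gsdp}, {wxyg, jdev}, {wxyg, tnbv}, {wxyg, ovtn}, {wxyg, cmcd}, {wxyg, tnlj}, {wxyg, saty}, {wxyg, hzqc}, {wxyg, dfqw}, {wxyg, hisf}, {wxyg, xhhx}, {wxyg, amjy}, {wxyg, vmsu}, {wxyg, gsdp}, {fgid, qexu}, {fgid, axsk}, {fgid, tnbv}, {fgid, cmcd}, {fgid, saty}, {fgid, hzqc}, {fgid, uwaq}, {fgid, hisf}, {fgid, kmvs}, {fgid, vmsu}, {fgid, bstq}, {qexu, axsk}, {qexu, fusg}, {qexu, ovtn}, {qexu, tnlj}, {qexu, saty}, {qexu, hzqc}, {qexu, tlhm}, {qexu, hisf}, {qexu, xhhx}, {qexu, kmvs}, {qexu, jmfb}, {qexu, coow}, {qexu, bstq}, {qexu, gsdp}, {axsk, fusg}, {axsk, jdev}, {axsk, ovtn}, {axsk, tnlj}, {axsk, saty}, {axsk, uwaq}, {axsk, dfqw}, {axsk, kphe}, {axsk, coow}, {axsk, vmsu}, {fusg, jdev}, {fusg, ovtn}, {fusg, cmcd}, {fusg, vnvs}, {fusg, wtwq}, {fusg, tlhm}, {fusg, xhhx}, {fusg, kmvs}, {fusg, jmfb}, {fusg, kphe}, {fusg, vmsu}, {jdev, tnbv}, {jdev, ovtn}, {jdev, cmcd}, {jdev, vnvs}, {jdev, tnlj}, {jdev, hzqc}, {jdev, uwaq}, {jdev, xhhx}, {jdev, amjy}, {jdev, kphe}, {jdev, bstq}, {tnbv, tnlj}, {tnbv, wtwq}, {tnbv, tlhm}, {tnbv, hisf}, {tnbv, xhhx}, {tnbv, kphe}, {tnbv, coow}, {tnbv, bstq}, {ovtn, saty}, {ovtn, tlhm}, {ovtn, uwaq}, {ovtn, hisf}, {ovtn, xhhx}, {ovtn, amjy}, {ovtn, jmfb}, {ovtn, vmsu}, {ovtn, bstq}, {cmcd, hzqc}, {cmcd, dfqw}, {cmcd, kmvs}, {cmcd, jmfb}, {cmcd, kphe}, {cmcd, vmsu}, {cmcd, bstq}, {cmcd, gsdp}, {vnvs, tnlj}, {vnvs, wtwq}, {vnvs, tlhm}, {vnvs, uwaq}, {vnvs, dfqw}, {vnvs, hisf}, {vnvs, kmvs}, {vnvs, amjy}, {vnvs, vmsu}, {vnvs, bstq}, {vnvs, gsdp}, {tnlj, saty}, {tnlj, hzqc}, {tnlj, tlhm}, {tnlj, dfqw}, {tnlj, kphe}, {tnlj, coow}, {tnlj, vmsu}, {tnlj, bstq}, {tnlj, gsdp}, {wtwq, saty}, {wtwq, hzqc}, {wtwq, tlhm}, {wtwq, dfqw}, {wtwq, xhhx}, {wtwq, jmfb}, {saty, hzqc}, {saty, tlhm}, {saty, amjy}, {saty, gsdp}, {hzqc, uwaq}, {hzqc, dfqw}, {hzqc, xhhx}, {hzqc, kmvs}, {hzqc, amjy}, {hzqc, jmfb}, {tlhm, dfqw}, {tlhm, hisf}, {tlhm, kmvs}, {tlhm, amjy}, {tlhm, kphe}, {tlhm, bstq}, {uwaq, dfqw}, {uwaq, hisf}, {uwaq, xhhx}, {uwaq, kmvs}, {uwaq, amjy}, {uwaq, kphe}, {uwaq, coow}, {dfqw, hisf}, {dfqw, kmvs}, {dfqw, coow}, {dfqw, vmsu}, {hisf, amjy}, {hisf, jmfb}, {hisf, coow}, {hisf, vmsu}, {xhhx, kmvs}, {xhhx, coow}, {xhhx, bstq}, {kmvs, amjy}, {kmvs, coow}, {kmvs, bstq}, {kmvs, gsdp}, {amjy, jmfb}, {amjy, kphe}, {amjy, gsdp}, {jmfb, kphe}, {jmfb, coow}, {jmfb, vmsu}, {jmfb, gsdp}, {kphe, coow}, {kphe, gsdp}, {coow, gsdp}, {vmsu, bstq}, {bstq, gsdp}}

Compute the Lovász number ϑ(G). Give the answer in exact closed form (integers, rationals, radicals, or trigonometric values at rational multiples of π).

Vertex kphe has 18 neighbors: dqwj, dqko, glbl, fiea, nsvr, hfwe, axsk, fusg, jdev, tnbv, cmcd, tnlj, tlhm, uwaq, amjy, jmfb, coow, gsdp.
Vertex saty has 18 neighbors: rdbp, glbl, mdzv, fiea, nsvr, hfwe, mpfo, wxyg, fgid, qexu, axsk, ovtn, tnlj, wtwq, hzqc, tlhm, amjy, gsdp.
Vertex wtwq has 18 neighbors: qbdo, rdbp, dqwj, dqko, glbl, mdzv, fiea, hfwe, mpfo, fusg, tnbv, vnvs, saty, hzqc, tlhm, dfqw, xhhx, jmfb.
Vertex mdzv has 18 neighbors: qbdo, rdbp, nsvr, fgid, axsk, fusg, jdev, tnbv, vnvs, tnlj, wtwq, saty, hzqc, kmvs, amjy, jmfb, coow, vmsu.
Every vertex has degree 18 (N=37); strongly regular (37,18,8,9).
Distinct eigenvalues (to 4 d.p.): [18.0, 2.5414, -3.5414].
With N=37: ϑ(G) = 37·(-(-sqrt(37)/2 - 1/2))/(18−(-sqrt(37)/2 - 1/2)) = sqrt(37).
ϑ(G) ≈ 6.082762530.

sqrt(37)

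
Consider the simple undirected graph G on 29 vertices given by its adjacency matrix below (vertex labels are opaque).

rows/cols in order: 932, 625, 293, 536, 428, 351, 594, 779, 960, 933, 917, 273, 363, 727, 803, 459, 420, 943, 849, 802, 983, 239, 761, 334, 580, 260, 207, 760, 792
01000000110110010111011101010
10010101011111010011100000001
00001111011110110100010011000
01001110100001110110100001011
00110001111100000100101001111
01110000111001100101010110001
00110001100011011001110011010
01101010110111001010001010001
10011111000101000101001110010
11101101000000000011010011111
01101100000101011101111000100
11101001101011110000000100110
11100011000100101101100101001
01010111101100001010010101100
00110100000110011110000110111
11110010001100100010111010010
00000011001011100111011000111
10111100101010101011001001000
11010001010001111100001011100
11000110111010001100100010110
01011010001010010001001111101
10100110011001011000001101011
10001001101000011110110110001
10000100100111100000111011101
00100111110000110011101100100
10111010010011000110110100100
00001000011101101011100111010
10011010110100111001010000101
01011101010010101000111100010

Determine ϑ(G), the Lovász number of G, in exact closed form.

sqrt(29)

N(761) = {932, 428, 779, 960, 917, 459, 420, 943, 849, 983, 239, 334, 580, 792}, |N(761)| = 14.
Vertex 351 has 14 neighbors: 625, 293, 536, 960, 933, 917, 727, 803, 943, 802, 239, 334, 580, 792.
N(983) = {625, 536, 428, 594, 917, 363, 459, 802, 761, 334, 580, 260, 207, 792}, |N(983)| = 14.
N(802) = {932, 625, 351, 594, 960, 933, 917, 363, 420, 943, 983, 580, 207, 760}, |N(802)| = 14.
14-regular, N=29; SR(29,14,6,7) — a Paley graph.
A has 3 distinct eigenvalues ≈ [14.0, 2.19258, -3.19258].
With N=29: ϑ(G) = 29·(-(-sqrt(29)/2 - 1/2))/(14−(-sqrt(29)/2 - 1/2)) = sqrt(29).
≈ 5.3852 (to 4 d.p.).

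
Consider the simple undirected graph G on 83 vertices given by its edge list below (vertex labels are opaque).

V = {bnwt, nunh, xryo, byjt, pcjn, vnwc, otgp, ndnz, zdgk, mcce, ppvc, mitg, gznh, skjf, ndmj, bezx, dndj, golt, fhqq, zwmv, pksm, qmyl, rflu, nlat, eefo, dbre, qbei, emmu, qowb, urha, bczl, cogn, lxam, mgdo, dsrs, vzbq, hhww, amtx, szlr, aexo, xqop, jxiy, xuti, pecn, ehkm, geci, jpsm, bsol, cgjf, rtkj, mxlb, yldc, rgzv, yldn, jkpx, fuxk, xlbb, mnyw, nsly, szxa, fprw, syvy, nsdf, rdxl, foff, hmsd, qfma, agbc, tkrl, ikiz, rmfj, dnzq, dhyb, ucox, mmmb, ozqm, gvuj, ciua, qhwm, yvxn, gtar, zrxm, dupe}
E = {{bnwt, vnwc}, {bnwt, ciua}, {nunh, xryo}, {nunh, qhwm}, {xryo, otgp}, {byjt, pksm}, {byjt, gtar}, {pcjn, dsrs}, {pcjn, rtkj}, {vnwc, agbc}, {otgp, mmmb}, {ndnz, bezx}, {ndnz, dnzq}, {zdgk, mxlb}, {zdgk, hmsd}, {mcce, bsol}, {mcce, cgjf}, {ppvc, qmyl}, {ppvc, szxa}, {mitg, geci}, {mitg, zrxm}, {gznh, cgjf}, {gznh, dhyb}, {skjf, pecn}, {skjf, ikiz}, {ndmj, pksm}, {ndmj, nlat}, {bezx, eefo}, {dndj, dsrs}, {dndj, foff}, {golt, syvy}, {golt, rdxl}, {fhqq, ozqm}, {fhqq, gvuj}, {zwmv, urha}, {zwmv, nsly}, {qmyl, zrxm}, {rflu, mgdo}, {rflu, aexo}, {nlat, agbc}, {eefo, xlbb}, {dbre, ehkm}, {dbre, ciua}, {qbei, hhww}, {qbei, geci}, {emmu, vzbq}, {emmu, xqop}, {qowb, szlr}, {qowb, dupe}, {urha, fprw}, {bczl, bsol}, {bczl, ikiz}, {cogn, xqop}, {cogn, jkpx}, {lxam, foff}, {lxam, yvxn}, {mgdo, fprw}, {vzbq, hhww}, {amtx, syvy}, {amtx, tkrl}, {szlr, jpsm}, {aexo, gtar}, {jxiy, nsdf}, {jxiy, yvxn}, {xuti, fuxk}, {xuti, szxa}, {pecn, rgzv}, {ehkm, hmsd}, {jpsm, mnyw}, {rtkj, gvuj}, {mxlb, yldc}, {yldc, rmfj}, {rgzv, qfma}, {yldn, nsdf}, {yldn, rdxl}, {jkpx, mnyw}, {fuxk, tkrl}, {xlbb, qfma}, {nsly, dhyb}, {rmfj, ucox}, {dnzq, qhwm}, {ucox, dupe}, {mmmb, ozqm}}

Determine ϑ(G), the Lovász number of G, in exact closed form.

Vertex fprw has 2 neighbors: urha, mgdo.
deg(zdgk) = 2; N(zdgk) = {mxlb, hmsd}.
deg(ciua) = 2; N(ciua) = {bnwt, dbre}.
N(agbc) = {vnwc, nlat}, |N(agbc)| = 2.
Regular of degree 2 on 83 vertices: the odd cycle C_{83}.
Distinct eigenvalues (to 6 d.p.): [2.0, 1.994272, 1.977121, 1.948645, 1.909008, 1.858436, 1.797219, 1.725708, 1.644312, 1.553498, 1.453785, 1.345745, 1.229997, 1.107203, 0.978068, 0.84333, 0.703762, 0.560163, 0.413355, 0.264179, 0.113491, -0.037848, -0.18897, -0.33901, -0.487108, -0.632415, -0.774101, -0.911352, -1.043383, -1.169438, -1.288794, -1.400768, -1.504719, -1.600051, -1.686218, -1.762726, -1.829138, -1.885072, -1.930209, -1.96429, -1.98712, -1.998568].
−83·(-2*cos(pi/83)) / ((2)−(-2*cos(pi/83))) = 83*cos(pi/83)/(cos(pi/83) + 1) = ϑ(G).
ϑ(G) ≈ 41.48513.
Sandwich: α(G)=41 ≤ ϑ(G)=83*cos(pi/83)/(cos(pi/83) + 1) ≤ χ(Ḡ)=42 (both strict).

83*cos(pi/83)/(cos(pi/83) + 1)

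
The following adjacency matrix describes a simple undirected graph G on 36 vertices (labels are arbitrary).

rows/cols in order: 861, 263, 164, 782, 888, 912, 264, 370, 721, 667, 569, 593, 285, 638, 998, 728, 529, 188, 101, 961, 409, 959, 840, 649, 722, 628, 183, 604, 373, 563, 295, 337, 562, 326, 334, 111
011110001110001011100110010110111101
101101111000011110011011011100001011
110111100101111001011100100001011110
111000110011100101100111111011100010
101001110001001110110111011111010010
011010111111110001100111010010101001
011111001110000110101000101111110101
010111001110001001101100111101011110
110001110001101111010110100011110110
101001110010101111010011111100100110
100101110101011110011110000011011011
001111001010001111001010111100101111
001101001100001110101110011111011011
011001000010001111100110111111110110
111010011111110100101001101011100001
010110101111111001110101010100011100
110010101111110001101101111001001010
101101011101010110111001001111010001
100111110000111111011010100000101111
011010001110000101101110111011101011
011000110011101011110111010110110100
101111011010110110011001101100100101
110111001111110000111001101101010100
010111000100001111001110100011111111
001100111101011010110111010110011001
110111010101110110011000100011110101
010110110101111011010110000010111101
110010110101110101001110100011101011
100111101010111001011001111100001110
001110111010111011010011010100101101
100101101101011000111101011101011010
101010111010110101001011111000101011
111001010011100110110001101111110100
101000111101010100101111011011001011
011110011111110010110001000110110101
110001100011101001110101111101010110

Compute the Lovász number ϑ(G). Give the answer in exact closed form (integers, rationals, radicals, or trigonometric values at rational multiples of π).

8

N(722) = {164, 782, 264, 370, 721, 667, 593, 638, 998, 529, 101, 961, 959, 840, 649, 628, 604, 373, 337, 562, 111}, |N(722)| = 21.
Vertex 529 has 21 neighbors: 861, 263, 888, 264, 721, 667, 569, 593, 285, 638, 188, 101, 409, 959, 649, 722, 628, 183, 563, 562, 334.
N(295) = {861, 782, 912, 264, 721, 667, 593, 638, 998, 101, 961, 409, 959, 649, 628, 183, 604, 563, 337, 562, 334}, |N(295)| = 21.
deg(264) = 21; N(264) = {263, 164, 782, 888, 912, 721, 667, 569, 728, 529, 101, 409, 722, 183, 604, 373, 563, 295, 337, 326, 111}.
G on 36 vertices is 21-regular; Kneser K(9,2) on C(9,2)=36 vertices.
A has 3 distinct eigenvalues ≈ [21.0, 1.0, -6.0].
−36·(-6) / ((21)−(-6)) = 8 = ϑ(G).
Numerically 8.00000000.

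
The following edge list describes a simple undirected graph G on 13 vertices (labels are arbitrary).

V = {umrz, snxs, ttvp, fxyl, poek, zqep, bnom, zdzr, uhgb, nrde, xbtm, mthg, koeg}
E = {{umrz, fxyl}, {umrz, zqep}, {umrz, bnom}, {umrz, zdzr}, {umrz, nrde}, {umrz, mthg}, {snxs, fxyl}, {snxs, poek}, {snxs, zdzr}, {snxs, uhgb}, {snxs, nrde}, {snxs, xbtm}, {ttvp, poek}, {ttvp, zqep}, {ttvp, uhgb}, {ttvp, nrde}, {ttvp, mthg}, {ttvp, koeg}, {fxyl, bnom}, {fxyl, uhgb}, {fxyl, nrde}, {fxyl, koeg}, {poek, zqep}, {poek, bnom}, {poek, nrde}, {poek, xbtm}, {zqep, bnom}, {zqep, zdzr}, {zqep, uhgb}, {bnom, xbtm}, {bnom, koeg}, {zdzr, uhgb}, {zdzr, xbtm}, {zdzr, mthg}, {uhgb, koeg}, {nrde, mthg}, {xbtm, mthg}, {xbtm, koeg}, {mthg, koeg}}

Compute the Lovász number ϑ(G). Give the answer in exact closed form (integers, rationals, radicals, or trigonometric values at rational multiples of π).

sqrt(13)

Vertex nrde has 6 neighbors: umrz, snxs, ttvp, fxyl, poek, mthg.
deg(snxs) = 6; N(snxs) = {fxyl, poek, zdzr, uhgb, nrde, xbtm}.
N(fxyl) = {umrz, snxs, bnom, uhgb, nrde, koeg}, |N(fxyl)| = 6.
deg(zqep) = 6; N(zqep) = {umrz, ttvp, poek, bnom, zdzr, uhgb}.
deg(v) = 6 for all v (|V|=13); SR(13,6,2,3) — a Paley graph.
spec(A) ≈ [6.0, 1.30278, -2.30278] (distinct, 5 d.p.).
λ_max=6, λ_min=-sqrt(13)/2 - 1/2; ϑ = −13·λ_min/(λ_max−λ_min) = sqrt(13).
= 3.6055513… (decimal).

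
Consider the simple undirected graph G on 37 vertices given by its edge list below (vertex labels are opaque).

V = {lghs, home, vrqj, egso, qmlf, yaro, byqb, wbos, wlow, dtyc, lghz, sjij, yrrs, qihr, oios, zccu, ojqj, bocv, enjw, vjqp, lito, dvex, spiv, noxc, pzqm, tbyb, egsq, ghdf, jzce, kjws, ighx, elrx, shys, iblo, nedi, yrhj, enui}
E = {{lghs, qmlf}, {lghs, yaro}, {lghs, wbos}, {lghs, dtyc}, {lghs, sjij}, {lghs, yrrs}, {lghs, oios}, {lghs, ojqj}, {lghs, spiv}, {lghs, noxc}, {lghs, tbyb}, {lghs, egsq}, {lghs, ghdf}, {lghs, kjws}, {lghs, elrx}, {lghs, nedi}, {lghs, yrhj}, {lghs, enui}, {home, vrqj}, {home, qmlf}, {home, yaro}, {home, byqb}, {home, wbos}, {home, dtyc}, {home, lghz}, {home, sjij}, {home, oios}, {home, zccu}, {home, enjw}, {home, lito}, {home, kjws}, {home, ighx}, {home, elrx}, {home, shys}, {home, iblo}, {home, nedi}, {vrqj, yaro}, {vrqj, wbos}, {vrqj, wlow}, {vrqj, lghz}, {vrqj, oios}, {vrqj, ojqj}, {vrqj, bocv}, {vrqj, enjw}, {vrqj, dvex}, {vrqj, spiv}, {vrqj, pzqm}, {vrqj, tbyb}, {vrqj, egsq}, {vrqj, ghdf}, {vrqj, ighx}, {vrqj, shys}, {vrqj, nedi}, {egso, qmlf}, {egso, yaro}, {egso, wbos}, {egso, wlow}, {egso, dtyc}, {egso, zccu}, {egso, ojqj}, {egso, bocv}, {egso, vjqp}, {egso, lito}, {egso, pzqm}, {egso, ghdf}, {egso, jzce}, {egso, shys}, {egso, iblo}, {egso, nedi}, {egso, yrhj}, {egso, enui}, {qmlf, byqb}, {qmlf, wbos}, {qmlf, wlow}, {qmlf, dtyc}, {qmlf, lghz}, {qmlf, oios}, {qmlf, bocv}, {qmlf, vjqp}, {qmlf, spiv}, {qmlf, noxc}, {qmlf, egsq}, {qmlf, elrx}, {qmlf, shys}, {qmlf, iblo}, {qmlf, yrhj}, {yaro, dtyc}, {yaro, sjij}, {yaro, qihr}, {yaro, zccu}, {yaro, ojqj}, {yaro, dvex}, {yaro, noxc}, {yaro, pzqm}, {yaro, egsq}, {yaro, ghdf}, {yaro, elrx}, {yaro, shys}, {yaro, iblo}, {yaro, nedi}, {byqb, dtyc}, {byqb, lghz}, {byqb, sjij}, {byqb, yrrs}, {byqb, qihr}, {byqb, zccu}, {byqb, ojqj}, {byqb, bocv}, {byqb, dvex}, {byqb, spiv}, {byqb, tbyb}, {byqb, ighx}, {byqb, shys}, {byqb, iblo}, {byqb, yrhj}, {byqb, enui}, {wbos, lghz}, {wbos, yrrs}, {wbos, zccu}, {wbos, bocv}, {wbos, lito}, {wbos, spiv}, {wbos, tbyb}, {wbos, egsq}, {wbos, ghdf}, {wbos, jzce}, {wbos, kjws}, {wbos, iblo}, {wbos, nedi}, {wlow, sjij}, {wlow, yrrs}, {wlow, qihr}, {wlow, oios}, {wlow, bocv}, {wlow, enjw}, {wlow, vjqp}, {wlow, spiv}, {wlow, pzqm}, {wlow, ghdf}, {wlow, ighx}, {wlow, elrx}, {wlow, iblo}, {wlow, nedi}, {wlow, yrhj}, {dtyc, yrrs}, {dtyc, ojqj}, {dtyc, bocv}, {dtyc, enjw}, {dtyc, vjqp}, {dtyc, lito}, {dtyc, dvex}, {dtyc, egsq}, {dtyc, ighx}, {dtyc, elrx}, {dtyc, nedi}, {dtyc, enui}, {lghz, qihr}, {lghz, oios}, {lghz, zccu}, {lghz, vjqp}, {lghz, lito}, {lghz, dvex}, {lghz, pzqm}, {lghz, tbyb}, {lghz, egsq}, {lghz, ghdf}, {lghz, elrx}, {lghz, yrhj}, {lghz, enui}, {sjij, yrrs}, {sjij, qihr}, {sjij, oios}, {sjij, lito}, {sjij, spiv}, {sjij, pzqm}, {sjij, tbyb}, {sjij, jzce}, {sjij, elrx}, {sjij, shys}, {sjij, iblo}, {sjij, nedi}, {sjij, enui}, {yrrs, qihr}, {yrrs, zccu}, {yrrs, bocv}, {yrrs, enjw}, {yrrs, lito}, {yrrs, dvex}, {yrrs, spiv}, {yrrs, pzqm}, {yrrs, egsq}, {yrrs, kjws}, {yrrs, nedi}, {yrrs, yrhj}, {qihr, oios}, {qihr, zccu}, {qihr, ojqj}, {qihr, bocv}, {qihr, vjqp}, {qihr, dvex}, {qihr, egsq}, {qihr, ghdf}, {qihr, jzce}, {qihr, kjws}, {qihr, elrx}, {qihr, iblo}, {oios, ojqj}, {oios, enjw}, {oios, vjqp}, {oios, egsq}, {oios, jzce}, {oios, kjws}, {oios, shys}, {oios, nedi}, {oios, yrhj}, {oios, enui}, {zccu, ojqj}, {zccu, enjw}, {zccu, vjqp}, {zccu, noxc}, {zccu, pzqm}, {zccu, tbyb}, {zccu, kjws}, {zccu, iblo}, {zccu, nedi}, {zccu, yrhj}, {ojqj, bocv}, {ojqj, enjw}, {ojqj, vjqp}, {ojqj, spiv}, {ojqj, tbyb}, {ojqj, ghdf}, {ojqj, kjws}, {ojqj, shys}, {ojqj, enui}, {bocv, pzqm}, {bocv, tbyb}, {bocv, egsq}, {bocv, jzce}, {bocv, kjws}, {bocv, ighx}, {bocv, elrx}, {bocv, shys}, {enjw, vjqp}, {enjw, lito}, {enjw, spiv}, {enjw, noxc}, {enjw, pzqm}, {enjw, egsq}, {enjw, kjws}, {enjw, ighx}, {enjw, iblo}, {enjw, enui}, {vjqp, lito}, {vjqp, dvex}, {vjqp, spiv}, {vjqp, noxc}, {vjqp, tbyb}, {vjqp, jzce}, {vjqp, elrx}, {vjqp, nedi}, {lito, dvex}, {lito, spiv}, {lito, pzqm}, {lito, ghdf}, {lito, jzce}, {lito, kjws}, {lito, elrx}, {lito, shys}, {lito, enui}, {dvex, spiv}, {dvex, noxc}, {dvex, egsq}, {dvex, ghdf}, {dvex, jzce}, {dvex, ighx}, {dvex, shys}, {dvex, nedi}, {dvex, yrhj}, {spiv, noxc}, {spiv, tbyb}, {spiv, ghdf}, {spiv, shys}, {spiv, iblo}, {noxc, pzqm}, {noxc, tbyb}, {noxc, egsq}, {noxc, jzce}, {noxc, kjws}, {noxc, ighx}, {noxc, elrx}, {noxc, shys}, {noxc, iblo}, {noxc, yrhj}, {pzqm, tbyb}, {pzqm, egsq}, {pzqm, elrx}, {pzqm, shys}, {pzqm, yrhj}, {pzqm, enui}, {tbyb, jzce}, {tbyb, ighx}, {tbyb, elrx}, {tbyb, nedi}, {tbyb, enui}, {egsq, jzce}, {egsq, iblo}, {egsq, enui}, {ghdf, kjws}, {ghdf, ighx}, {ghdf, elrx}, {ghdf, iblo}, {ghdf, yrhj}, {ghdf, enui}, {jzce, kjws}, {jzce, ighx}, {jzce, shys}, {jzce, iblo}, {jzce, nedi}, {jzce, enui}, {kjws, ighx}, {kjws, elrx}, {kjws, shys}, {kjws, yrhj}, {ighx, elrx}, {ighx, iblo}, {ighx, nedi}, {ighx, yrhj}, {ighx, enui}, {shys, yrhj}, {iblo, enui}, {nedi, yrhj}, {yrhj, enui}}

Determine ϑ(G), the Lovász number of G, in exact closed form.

sqrt(37)

Vertex shys has 18 neighbors: home, vrqj, egso, qmlf, yaro, byqb, sjij, oios, ojqj, bocv, lito, dvex, spiv, noxc, pzqm, jzce, kjws, yrhj.
Vertex yrhj has 18 neighbors: lghs, egso, qmlf, byqb, wlow, lghz, yrrs, oios, zccu, dvex, noxc, pzqm, ghdf, kjws, ighx, shys, nedi, enui.
Vertex lghs has 18 neighbors: qmlf, yaro, wbos, dtyc, sjij, yrrs, oios, ojqj, spiv, noxc, tbyb, egsq, ghdf, kjws, elrx, nedi, yrhj, enui.
N(sjij) = {lghs, home, yaro, byqb, wlow, yrrs, qihr, oios, lito, spiv, pzqm, tbyb, jzce, elrx, shys, iblo, nedi, enui}, |N(sjij)| = 18.
deg(v) = 18 for all v (|V|=37); Paley(37): SR with (k,λ,μ)=(18,8,9).
The 3 distinct eigenvalues: [18.0, 2.5414, -3.5414].
−37·(-sqrt(37)/2 - 1/2) / ((18)−(-sqrt(37)/2 - 1/2)) = sqrt(37) = ϑ(G).
Numerically 6.0827625.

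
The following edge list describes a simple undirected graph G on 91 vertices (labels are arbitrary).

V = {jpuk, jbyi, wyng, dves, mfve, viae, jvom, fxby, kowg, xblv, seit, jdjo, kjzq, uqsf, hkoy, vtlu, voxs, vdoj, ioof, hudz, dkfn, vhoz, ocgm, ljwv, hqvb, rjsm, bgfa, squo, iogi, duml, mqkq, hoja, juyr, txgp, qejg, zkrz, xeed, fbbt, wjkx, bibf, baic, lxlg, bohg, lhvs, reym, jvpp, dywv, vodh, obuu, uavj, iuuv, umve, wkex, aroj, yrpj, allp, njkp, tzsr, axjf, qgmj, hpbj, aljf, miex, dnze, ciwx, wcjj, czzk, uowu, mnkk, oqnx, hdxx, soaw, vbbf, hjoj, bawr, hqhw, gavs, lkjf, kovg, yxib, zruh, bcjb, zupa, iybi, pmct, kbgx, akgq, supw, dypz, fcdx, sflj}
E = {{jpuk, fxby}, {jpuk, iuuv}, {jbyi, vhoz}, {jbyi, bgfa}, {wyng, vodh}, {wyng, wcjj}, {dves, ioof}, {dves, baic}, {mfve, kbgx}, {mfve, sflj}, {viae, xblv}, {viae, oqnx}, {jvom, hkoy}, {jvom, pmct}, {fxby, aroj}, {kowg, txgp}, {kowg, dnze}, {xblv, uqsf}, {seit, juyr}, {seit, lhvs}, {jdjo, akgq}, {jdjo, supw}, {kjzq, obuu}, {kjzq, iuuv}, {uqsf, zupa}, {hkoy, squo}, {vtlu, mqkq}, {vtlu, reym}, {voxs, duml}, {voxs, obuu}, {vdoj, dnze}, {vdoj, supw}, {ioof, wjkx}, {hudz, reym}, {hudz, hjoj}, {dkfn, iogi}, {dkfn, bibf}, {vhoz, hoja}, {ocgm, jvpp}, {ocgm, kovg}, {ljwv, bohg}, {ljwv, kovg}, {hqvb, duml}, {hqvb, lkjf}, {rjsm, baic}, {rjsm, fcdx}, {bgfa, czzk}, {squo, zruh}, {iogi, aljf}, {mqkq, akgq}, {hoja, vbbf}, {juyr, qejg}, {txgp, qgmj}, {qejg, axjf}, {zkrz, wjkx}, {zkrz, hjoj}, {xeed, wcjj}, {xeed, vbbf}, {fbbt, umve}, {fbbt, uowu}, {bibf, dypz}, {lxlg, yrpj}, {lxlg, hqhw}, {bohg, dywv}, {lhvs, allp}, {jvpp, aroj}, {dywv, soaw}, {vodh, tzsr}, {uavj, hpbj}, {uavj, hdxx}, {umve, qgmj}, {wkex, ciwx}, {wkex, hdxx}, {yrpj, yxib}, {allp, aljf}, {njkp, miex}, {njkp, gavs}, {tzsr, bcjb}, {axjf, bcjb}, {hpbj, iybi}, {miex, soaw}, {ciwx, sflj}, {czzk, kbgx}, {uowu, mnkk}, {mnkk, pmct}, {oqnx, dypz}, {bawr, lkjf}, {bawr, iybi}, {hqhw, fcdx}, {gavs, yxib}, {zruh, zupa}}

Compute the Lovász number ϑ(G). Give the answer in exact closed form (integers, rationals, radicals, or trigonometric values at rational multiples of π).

deg(njkp) = 2; N(njkp) = {miex, gavs}.
N(umve) = {fbbt, qgmj}, |N(umve)| = 2.
Vertex sflj has 2 neighbors: mfve, ciwx.
Vertex jpuk has 2 neighbors: fxby, iuuv.
2-regular, N=91; a single 91-cycle (edge-transitive).
Distinct eigenvalues (to 4 d.p.): [2.0, 1.9952, 1.981, 1.9572, 1.9242, 1.882, 1.8308, 1.7709, 1.7026, 1.6261, 1.5419, 1.4504, 1.3519, 1.247, 1.1361, 1.0199, 0.8987, 0.7733, 0.6442, 0.5121, 0.3775, 0.2411, 0.1035, -0.0345, -0.1724, -0.3095, -0.445, -0.5785, -0.7092, -0.8365, -0.9599, -1.0786, -1.1923, -1.3002, -1.402, -1.497, -1.585, -1.6653, -1.7378, -1.8019, -1.8575, -1.9042, -1.9419, -1.9703, -1.9893, -1.9988].
−91·(-2*cos(pi/91)) / ((2)−(-2*cos(pi/91))) = 91*cos(pi/91)/(cos(pi/91) + 1) = ϑ(G).
Numerically 45.48644.
45 ≤ 91*cos(pi/91)/(cos(pi/91) + 1) ≤ 46: both strict.

91*cos(pi/91)/(cos(pi/91) + 1)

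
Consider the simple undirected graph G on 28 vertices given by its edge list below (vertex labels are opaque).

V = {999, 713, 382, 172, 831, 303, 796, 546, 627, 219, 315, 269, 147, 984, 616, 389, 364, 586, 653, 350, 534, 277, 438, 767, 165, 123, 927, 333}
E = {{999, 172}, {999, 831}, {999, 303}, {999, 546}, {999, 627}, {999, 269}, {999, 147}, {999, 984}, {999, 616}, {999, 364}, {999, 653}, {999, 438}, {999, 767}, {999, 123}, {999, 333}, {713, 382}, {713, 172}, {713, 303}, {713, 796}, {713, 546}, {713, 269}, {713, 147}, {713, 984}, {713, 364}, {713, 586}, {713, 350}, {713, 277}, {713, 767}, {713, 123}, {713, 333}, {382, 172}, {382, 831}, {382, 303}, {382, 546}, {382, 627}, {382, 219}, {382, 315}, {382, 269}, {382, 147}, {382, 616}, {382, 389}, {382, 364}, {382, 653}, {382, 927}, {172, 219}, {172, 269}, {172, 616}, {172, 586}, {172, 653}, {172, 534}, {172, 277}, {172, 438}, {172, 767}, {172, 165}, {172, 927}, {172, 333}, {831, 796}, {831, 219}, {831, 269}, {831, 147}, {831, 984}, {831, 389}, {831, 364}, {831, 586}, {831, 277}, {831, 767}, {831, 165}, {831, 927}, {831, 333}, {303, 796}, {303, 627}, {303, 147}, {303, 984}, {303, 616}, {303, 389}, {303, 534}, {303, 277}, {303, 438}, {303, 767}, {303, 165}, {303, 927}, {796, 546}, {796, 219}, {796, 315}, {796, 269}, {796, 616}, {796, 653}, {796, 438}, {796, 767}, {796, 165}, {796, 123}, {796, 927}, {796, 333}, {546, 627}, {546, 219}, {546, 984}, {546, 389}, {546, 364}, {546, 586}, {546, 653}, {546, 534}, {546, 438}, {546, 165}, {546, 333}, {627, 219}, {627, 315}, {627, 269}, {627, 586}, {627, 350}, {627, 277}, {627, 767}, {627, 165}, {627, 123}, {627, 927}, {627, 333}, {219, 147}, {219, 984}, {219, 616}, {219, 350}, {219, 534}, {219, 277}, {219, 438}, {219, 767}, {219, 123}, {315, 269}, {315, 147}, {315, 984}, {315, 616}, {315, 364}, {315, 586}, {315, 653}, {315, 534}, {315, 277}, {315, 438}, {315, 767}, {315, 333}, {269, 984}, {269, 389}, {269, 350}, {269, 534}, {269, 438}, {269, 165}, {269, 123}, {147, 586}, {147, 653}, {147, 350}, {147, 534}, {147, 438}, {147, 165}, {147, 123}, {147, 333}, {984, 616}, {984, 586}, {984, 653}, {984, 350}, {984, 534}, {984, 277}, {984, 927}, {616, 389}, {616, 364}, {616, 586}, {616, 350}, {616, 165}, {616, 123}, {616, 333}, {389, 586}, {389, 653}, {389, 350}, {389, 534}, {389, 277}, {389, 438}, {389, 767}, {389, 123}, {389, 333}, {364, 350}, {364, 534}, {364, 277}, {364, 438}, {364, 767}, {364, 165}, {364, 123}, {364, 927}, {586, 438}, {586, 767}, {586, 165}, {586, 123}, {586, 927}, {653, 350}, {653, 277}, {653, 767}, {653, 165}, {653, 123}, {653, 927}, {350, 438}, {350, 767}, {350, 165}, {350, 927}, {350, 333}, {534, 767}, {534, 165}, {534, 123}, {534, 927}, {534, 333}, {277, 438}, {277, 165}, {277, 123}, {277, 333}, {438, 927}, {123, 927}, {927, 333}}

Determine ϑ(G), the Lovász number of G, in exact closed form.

deg(546) = 15; N(546) = {999, 713, 382, 796, 627, 219, 984, 389, 364, 586, 653, 534, 438, 165, 333}.
deg(147) = 15; N(147) = {999, 713, 382, 831, 303, 219, 315, 586, 653, 350, 534, 438, 165, 123, 333}.
Vertex 172 has 15 neighbors: 999, 713, 382, 219, 269, 616, 586, 653, 534, 277, 438, 767, 165, 927, 333.
N(586) = {713, 172, 831, 546, 627, 315, 147, 984, 616, 389, 438, 767, 165, 123, 927}, |N(586)| = 15.
28-vertex 15-regular graph: Kneser K(8,2) on C(8,2)=28 vertices.
Distinct eigenvalues (to 6 d.p.): [15.0, 1.0, -5.0].
Lovász: ϑ = −28(-5)/(15+-1*(-5)) = 7.
= 7.000000… (decimal).

7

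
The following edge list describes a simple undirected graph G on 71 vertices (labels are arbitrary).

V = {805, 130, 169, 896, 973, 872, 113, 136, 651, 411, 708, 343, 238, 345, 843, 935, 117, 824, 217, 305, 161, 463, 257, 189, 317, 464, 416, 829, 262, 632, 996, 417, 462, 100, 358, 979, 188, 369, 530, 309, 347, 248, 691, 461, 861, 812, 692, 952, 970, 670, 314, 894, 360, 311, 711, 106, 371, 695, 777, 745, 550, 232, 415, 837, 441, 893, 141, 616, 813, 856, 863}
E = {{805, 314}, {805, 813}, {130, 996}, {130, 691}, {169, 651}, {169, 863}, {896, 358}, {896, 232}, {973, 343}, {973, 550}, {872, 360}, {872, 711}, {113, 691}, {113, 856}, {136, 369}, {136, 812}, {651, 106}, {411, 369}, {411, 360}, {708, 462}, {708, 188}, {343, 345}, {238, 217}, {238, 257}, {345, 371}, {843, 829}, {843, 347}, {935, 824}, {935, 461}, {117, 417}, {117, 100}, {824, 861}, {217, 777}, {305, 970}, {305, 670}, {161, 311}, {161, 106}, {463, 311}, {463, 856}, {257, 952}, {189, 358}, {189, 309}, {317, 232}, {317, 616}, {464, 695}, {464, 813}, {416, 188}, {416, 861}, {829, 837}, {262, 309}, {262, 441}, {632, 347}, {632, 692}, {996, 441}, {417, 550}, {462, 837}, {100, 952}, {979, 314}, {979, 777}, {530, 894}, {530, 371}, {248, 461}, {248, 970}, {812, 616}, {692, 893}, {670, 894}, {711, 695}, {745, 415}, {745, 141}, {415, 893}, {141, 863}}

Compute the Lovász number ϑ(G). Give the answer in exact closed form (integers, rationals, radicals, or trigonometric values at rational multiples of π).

71*cos(pi/71)/(cos(pi/71) + 1)

deg(952) = 2; N(952) = {257, 100}.
N(161) = {311, 106}, |N(161)| = 2.
N(711) = {872, 695}, |N(711)| = 2.
N(691) = {130, 113}, |N(691)| = 2.
Regular of degree 2 on 71 vertices: the odd cycle C_{71}.
A has 36 distinct eigenvalues ≈ [2.0, 1.99217, 1.96876, 1.92993, 1.876, 1.80739, 1.72463, 1.62837, 1.51937, 1.39848, 1.26665, 1.1249, 0.97435, 0.81617, 0.6516, 0.48194, 0.3085, 0.13265, -0.04424, -0.22079, -0.3956, -0.56732, -0.7346, -0.89613, -1.05065, -1.19694, -1.33387, -1.46036, -1.57542, -1.67814, -1.76774, -1.8435, -1.90483, -1.95125, -1.98241, -1.99804].
λ_max=2, λ_min=-2*cos(pi/71); ϑ = −71·λ_min/(λ_max−λ_min) = 71*cos(pi/71)/(cos(pi/71) + 1).
ϑ(G) ≈ 35.482618264.
35 ≤ 71*cos(pi/71)/(cos(pi/71) + 1) ≤ 36: both strict.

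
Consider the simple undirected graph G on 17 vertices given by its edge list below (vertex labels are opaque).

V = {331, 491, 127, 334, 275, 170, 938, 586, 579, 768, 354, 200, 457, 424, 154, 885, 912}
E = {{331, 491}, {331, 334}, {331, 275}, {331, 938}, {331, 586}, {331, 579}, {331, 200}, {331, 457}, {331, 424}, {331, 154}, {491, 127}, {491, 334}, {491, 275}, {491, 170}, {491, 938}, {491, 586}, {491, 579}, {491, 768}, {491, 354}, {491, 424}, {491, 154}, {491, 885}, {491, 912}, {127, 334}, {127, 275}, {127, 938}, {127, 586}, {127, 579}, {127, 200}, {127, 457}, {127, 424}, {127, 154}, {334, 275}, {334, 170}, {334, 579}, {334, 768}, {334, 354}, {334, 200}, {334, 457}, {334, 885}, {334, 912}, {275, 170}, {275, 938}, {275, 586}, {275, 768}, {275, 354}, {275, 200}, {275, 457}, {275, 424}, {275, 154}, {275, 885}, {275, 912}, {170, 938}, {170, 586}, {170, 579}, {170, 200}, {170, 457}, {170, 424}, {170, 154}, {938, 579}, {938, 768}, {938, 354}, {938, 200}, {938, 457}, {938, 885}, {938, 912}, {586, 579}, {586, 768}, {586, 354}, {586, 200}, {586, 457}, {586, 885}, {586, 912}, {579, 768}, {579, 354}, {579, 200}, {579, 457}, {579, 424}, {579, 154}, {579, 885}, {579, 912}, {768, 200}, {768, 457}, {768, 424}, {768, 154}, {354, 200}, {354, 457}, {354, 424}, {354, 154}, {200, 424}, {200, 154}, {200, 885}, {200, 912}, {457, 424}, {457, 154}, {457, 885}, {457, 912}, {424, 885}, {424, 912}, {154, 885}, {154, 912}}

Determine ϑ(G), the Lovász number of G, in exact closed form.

7

Vertex 331 has 10 neighbors: 491, 334, 275, 938, 586, 579, 200, 457, 424, 154.
deg(885) = 10; N(885) = {491, 334, 275, 938, 586, 579, 200, 457, 424, 154}.
deg(424) = 12; N(424) = {331, 491, 127, 275, 170, 579, 768, 354, 200, 457, 885, 912}.
N(912) = {491, 334, 275, 938, 586, 579, 200, 457, 424, 154}, |N(912)| = 10.
G = K_{7,5,3,2}: α = 7 = χ(Ḡ), so ϑ = 7.
= 7.0000… (decimal).
Check 7 ≤ 7 ≤ 7: collapsed.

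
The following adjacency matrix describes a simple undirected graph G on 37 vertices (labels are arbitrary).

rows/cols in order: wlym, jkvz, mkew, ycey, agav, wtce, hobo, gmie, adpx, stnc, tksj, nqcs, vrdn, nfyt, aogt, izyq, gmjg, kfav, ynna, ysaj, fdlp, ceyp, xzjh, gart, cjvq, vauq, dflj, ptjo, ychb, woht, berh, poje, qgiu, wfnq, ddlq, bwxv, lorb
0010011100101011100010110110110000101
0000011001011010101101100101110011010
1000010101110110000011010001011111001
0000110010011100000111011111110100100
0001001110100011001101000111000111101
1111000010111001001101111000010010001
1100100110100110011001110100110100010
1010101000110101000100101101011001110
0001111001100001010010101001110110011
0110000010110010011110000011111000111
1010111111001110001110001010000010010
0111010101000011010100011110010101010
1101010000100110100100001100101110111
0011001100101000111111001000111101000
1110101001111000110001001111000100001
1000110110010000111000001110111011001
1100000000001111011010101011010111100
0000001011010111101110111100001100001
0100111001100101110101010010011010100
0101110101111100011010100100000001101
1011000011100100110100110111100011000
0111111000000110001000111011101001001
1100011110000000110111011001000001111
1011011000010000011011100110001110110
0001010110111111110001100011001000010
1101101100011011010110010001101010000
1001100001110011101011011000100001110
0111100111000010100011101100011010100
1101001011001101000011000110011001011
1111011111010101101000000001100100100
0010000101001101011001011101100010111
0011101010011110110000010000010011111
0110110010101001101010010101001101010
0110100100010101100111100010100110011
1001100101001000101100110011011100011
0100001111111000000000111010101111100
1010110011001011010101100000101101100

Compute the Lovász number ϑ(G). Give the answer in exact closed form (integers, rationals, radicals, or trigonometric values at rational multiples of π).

Vertex vauq has 18 neighbors: wlym, jkvz, ycey, agav, hobo, gmie, nqcs, vrdn, aogt, izyq, kfav, ysaj, fdlp, gart, ptjo, ychb, berh, qgiu.
N(tksj) = {wlym, mkew, agav, wtce, hobo, gmie, adpx, stnc, vrdn, nfyt, aogt, ynna, ysaj, fdlp, cjvq, dflj, qgiu, bwxv}, |N(tksj)| = 18.
Vertex ptjo has 18 neighbors: jkvz, mkew, ycey, agav, gmie, adpx, stnc, aogt, gmjg, fdlp, ceyp, xzjh, cjvq, vauq, woht, berh, qgiu, ddlq.
N(stnc) = {jkvz, mkew, adpx, tksj, nqcs, aogt, kfav, ynna, ysaj, fdlp, dflj, ptjo, ychb, woht, berh, ddlq, bwxv, lorb}, |N(stnc)| = 18.
Every vertex has degree 18 (N=37); Paley(37): SR with (k,λ,μ)=(18,8,9).
A has 3 distinct eigenvalues ≈ [18.0, 2.5414, -3.5414].
λ_max=18, λ_min=-sqrt(37)/2 - 1/2; ϑ = −37·λ_min/(λ_max−λ_min) = sqrt(37).
ϑ(G) ≈ 6.0828.

sqrt(37)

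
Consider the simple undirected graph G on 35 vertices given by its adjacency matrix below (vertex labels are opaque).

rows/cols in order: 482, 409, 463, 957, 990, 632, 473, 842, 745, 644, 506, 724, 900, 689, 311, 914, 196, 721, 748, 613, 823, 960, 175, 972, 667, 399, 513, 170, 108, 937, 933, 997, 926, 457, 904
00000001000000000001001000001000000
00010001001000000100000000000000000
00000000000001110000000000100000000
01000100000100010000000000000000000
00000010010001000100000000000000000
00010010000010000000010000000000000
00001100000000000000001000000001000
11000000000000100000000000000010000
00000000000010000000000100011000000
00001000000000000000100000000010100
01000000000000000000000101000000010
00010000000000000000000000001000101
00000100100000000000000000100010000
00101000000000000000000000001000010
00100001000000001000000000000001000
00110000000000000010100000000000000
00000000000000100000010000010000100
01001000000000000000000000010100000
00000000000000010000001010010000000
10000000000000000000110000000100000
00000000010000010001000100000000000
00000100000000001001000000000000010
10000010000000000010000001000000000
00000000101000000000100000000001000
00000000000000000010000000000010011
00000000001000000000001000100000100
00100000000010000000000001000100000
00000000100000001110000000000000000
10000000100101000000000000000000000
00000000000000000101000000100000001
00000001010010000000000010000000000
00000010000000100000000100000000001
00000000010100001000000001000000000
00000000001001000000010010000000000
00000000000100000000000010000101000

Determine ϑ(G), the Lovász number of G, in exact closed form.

15

N(513) = {463, 900, 399, 937}, |N(513)| = 4.
deg(311) = 4; N(311) = {463, 842, 196, 997}.
deg(914) = 4; N(914) = {463, 957, 748, 823}.
N(937) = {721, 613, 513, 904}, |N(937)| = 4.
Regular of degree 4 on 35 vertices: Kneser-type, 3-subsets of [7].
A has 4 distinct eigenvalues ≈ [4.0, 2.0, -1.0, -3.0].
−35·(-3) / ((4)−(-3)) = 15 = ϑ(G).
ϑ(G) ≈ 15.000000000.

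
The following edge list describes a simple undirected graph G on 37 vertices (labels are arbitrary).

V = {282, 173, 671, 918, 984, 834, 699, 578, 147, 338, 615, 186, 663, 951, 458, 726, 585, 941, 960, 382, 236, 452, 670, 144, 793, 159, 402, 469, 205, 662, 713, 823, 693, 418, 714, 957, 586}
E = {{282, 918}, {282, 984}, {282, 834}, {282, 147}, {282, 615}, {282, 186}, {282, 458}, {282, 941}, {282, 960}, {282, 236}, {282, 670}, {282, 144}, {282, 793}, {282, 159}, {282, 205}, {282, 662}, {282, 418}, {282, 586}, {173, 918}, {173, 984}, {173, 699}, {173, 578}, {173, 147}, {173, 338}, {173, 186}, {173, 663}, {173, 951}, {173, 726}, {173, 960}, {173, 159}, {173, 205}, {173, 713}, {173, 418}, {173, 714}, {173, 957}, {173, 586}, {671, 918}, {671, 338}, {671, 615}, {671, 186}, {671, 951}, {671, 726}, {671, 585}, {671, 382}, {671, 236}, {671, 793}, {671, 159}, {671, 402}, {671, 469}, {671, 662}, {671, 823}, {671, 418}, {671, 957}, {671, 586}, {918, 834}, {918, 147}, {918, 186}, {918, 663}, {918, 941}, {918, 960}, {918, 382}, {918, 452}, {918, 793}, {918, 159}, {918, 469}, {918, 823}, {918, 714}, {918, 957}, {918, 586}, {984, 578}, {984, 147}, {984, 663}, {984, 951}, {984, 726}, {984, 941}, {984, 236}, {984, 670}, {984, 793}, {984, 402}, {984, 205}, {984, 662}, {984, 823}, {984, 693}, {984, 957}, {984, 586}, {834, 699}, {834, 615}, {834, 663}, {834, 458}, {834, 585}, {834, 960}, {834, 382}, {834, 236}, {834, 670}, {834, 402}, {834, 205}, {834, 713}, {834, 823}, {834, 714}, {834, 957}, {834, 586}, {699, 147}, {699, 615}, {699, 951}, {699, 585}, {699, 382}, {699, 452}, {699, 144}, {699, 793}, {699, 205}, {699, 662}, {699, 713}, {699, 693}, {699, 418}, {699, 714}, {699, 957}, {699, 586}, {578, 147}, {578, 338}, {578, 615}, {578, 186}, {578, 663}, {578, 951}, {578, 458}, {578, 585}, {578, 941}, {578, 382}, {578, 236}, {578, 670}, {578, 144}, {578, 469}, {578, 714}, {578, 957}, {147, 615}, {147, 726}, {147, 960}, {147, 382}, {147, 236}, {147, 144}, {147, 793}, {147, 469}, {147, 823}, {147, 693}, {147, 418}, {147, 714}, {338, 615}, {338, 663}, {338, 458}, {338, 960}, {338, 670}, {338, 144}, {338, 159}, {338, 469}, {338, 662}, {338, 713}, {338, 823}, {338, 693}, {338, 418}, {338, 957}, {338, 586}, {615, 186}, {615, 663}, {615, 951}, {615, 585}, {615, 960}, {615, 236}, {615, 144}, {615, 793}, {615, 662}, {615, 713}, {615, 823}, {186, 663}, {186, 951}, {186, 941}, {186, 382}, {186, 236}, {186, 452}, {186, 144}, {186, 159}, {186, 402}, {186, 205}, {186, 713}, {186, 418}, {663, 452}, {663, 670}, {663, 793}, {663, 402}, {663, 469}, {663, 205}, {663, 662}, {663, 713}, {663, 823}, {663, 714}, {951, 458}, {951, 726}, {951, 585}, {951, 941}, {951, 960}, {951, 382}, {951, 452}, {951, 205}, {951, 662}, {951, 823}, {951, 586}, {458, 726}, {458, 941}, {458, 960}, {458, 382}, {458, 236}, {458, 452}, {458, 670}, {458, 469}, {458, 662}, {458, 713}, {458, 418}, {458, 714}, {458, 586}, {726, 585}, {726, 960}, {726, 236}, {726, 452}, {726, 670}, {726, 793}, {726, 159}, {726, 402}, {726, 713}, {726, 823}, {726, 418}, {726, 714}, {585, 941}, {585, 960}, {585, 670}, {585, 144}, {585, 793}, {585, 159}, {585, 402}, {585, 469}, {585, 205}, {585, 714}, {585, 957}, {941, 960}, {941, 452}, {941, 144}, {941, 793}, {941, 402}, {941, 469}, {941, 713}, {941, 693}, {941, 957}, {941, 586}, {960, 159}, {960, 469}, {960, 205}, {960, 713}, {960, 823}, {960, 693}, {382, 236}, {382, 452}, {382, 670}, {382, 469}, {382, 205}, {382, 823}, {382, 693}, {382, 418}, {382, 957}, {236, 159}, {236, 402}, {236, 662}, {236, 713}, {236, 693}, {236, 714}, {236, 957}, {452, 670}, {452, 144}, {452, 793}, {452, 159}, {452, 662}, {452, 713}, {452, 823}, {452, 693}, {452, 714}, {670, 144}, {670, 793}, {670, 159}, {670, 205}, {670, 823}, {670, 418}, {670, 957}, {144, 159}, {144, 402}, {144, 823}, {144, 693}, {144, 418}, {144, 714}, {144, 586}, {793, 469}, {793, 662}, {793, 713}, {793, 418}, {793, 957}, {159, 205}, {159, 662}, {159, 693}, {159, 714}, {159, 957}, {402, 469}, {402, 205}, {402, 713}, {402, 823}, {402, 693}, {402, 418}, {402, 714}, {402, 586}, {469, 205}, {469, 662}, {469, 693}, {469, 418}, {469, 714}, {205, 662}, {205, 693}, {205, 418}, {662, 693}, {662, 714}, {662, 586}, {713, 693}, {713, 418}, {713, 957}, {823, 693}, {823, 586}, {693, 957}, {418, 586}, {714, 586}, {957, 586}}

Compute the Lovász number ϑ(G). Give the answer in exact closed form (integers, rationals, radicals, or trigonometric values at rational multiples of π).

sqrt(37)

deg(578) = 18; N(578) = {173, 984, 147, 338, 615, 186, 663, 951, 458, 585, 941, 382, 236, 670, 144, 469, 714, 957}.
deg(957) = 18; N(957) = {173, 671, 918, 984, 834, 699, 578, 338, 585, 941, 382, 236, 670, 793, 159, 713, 693, 586}.
Vertex 402 has 18 neighbors: 671, 984, 834, 186, 663, 726, 585, 941, 236, 144, 469, 205, 713, 823, 693, 418, 714, 586.
Vertex 585 has 18 neighbors: 671, 834, 699, 578, 615, 951, 726, 941, 960, 670, 144, 793, 159, 402, 469, 205, 714, 957.
Every vertex has degree 18 (N=37); Paley(37): SR with (k,λ,μ)=(18,8,9).
The 3 distinct eigenvalues: [18.0, 2.541, -3.541].
Lovász: ϑ = −37(-sqrt(37)/2 - 1/2)/(18+-(-sqrt(37)/2 - 1/2)) = sqrt(37).
Numerically 6.082762530.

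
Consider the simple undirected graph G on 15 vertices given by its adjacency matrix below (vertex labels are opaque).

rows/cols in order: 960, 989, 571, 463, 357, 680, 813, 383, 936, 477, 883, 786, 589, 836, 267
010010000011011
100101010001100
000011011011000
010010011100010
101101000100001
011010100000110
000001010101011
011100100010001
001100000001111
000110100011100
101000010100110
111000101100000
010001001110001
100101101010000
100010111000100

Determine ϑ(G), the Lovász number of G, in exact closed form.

Vertex 960 has 6 neighbors: 989, 357, 883, 786, 836, 267.
N(680) = {989, 571, 357, 813, 589, 836}, |N(680)| = 6.
Vertex 813 has 6 neighbors: 680, 383, 477, 786, 836, 267.
Vertex 836 has 6 neighbors: 960, 463, 680, 813, 936, 883.
6-regular, N=15; this is K(6,2), the Kneser graph.
spec(A) ≈ [6.0, 1.0, -3.0] (distinct, 3 d.p.).
ϑ = −N·λ_min/(λ_max−λ_min) = −15·(-3)/(6−(-3)) = 5.
ϑ(G) ≈ 5.000000.

5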